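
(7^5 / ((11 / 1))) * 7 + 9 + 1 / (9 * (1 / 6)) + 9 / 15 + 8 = 1767749 / 165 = 10713.63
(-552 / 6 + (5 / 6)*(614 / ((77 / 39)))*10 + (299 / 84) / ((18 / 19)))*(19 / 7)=791067793 / 116424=6794.71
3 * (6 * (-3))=-54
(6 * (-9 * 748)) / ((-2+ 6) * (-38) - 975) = 40392 / 1127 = 35.84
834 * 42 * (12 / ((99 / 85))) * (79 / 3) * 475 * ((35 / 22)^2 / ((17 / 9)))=8050857412500 / 1331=6048728333.96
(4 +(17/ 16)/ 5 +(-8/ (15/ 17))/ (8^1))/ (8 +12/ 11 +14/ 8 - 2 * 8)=-0.60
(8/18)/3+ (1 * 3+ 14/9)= 127/27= 4.70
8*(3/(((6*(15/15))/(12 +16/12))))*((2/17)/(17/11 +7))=1760/2397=0.73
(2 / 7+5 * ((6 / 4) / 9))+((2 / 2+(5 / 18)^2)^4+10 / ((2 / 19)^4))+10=6284040303383959 / 77139724032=81463.09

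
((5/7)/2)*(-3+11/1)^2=160/7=22.86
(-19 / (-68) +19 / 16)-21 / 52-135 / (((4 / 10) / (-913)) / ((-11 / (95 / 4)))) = -9588181539 / 67184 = -142715.25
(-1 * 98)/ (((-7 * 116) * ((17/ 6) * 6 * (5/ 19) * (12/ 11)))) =1463/ 59160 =0.02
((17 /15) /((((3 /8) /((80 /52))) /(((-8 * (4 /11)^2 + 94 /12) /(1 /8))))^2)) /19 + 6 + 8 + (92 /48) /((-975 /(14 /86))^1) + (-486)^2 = 11748265212458377531 /49123101069900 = 239159.68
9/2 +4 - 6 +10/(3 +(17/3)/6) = 715/142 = 5.04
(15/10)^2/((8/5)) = 45/32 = 1.41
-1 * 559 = -559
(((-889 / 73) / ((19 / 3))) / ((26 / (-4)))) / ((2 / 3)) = 8001 / 18031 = 0.44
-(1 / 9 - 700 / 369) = 659 / 369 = 1.79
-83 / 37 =-2.24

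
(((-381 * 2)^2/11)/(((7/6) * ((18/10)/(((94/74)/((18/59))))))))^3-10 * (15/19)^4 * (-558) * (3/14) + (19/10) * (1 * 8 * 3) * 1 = 466386885251227420198199131214974/406841755896683415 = 1146359434575012.90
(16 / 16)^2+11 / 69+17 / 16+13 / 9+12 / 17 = 246175 / 56304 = 4.37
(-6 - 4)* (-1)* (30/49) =300/49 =6.12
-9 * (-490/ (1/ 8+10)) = 3920/ 9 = 435.56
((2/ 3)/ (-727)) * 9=-6/ 727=-0.01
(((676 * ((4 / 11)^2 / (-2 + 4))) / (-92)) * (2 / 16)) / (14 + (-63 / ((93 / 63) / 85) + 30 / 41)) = 214799 / 12779343973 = 0.00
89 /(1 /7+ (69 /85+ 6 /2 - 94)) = -52955 /53577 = -0.99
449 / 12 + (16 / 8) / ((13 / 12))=6125 / 156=39.26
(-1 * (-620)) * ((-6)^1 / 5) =-744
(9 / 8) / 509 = 9 / 4072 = 0.00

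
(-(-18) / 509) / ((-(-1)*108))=1 / 3054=0.00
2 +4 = 6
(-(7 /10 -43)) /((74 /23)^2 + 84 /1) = 223767 /499120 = 0.45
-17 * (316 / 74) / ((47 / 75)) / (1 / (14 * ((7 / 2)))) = -5676.28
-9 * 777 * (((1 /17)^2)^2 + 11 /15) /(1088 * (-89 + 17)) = 118977607 /1817416960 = 0.07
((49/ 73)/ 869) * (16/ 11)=784/ 697807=0.00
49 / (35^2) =1 / 25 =0.04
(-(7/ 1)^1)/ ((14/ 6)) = -3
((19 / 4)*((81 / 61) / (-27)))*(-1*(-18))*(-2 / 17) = 0.49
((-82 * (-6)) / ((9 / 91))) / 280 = 533 / 30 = 17.77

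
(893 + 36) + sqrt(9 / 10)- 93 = 3*sqrt(10) / 10 + 836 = 836.95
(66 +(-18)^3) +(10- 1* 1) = -5757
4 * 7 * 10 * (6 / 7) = 240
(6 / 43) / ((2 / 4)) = 12 / 43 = 0.28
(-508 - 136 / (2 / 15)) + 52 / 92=-1527.43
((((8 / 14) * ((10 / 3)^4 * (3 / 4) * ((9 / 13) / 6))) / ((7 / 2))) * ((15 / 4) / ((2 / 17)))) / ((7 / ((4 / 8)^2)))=53125 / 26754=1.99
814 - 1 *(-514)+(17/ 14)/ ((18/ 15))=111637/ 84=1329.01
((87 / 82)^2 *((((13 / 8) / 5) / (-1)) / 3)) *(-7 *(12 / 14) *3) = 295191 / 134480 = 2.20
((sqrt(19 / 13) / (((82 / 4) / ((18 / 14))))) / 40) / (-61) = -9*sqrt(247) / 4551820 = -0.00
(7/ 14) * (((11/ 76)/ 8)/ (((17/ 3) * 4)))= 33/ 82688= 0.00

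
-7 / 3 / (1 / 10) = -70 / 3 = -23.33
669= 669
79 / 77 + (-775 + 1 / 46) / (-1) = 2748607 / 3542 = 776.00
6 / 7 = 0.86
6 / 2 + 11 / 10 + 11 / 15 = 29 / 6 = 4.83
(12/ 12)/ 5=0.20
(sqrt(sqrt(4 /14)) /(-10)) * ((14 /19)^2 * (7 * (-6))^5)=1829677248 * 2^(1 /4) * 7^(3 /4) /1805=5187741.30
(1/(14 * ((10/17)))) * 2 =17/70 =0.24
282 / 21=94 / 7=13.43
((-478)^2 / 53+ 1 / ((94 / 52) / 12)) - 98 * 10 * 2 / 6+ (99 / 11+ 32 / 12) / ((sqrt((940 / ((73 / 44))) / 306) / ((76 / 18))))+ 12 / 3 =133 * sqrt(6415970) / 9306+ 29854564 / 7473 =4031.19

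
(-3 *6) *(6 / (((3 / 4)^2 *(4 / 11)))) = -528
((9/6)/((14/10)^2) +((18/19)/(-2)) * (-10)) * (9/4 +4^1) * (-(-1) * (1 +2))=768375/7448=103.17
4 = 4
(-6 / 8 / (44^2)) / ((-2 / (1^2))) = 3 / 15488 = 0.00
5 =5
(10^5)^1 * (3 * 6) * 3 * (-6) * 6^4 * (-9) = 377913600000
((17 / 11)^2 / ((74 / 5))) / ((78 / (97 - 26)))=102595 / 698412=0.15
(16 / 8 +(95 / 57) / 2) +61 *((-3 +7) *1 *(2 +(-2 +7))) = 10265 / 6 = 1710.83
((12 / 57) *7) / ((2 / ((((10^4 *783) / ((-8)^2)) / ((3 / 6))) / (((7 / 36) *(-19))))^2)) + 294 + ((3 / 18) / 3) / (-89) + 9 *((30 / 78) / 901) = 2911985842635479314673 / 900926782938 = 3232211426.93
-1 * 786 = -786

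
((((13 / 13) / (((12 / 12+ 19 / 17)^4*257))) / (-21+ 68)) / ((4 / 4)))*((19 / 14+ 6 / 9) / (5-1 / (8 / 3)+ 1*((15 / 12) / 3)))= 7099285 / 4296001292352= 0.00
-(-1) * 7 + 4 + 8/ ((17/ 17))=19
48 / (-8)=-6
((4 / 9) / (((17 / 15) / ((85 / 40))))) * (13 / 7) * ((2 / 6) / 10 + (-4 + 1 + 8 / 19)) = -18863 / 4788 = -3.94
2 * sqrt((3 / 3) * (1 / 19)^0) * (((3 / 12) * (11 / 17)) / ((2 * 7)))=11 / 476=0.02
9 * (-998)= -8982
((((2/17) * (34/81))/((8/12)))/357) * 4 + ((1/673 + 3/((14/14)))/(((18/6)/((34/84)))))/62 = 211487/28728351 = 0.01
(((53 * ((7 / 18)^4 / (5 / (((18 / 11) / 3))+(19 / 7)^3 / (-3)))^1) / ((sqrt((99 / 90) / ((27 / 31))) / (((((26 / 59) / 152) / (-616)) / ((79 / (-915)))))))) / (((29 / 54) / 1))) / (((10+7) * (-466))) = -24723349105 * sqrt(10230) / 452500695794034632448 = -0.00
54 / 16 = 3.38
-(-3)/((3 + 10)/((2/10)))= 3/65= 0.05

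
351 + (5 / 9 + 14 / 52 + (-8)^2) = 415.82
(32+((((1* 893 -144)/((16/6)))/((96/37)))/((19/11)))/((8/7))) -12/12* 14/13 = 43383337/505856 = 85.76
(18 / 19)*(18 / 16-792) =-2997 / 4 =-749.25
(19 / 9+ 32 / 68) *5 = 1975 / 153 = 12.91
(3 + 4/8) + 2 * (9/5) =71/10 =7.10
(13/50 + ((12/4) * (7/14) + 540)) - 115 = 10669/25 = 426.76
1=1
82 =82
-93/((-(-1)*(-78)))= 31/26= 1.19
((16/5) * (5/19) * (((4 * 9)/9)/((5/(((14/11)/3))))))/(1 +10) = 896/34485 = 0.03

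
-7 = -7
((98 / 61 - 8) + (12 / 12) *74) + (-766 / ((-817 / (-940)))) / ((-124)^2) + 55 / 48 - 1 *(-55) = 284360269219 / 2298881136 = 123.70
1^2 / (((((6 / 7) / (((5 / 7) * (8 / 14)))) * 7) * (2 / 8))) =0.27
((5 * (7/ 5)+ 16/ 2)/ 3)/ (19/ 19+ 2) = 1.67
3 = 3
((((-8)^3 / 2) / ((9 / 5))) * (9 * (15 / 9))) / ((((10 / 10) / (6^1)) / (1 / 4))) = -3200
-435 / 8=-54.38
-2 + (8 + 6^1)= 12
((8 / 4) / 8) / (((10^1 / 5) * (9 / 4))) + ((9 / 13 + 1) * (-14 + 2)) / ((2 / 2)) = -4739 / 234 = -20.25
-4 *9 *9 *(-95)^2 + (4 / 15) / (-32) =-350892001 / 120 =-2924100.01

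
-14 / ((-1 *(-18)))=-7 / 9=-0.78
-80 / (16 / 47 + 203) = -3760 / 9557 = -0.39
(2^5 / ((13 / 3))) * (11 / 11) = 96 / 13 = 7.38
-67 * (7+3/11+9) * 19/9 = -227867/99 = -2301.69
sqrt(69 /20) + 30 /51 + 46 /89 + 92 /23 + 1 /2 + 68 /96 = sqrt(345) /10 + 229253 /36312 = 8.17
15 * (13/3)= 65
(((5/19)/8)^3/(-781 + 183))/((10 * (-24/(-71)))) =-1775/100802936832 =-0.00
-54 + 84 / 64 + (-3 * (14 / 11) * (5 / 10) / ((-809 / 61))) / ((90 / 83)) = -112244327 / 2135760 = -52.55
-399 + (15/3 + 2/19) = -7484/19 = -393.89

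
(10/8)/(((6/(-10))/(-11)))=275/12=22.92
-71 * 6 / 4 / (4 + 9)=-213 / 26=-8.19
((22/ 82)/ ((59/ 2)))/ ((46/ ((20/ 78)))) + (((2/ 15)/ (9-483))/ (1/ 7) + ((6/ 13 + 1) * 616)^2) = 27093925647134539/ 33426431415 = 810553.94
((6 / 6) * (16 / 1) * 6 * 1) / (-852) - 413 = -29331 / 71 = -413.11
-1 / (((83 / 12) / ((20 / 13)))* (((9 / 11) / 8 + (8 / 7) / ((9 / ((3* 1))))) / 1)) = -443520 / 963547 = -0.46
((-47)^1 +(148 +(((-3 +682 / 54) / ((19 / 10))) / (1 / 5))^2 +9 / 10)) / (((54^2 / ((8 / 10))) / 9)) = 1958169211 / 1065834450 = 1.84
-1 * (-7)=7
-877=-877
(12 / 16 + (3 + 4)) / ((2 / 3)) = 93 / 8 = 11.62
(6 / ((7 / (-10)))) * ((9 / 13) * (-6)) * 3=9720 / 91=106.81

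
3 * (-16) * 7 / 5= -336 / 5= -67.20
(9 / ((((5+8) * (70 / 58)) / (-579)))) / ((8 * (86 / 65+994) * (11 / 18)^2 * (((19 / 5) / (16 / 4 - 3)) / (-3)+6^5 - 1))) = -183609585 / 12779437368544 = -0.00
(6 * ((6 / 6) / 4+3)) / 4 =39 / 8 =4.88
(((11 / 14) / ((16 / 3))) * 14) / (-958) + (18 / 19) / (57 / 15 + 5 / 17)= 1936137 / 8445728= 0.23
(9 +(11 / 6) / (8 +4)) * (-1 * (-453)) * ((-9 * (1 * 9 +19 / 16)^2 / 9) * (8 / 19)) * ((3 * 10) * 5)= -66096365525 / 2432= -27177781.88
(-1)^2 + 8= 9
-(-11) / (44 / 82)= 41 / 2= 20.50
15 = 15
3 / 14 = 0.21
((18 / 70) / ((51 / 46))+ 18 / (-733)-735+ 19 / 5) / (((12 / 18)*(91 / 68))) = -1912868808 / 2334605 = -819.35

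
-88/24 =-11/3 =-3.67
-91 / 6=-15.17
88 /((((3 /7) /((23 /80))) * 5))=1771 /150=11.81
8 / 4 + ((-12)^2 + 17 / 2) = 309 / 2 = 154.50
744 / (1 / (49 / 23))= 1585.04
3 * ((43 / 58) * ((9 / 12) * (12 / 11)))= 1161 / 638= 1.82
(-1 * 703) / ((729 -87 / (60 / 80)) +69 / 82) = -57646 / 50335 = -1.15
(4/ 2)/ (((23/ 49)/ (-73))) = -7154/ 23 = -311.04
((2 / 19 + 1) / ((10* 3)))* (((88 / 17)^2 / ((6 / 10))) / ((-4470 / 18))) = -27104 / 4090795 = -0.01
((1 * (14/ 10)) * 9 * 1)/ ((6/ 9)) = 189/ 10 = 18.90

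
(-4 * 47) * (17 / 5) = -3196 / 5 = -639.20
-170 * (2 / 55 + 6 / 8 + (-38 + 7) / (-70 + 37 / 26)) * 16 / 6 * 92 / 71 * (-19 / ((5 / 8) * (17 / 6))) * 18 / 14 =10035.34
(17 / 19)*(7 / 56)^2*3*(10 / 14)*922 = 117555 / 4256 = 27.62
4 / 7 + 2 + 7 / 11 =247 / 77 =3.21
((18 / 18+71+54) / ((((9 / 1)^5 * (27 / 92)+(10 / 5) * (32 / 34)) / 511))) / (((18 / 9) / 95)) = 956647188 / 5421287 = 176.46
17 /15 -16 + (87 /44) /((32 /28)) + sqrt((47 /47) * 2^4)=-48241 /5280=-9.14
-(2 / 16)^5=-1 / 32768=-0.00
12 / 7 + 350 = 2462 / 7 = 351.71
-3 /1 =-3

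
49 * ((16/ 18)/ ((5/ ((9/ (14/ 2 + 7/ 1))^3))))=2.31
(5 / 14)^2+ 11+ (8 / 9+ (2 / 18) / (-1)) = 21001 / 1764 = 11.91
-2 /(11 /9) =-18 /11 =-1.64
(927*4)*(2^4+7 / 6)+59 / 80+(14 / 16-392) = 5061089 / 80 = 63263.61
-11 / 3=-3.67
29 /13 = 2.23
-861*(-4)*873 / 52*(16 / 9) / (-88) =-1168.07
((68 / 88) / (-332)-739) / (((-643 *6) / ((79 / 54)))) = 426416167 / 1521656928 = 0.28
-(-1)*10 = 10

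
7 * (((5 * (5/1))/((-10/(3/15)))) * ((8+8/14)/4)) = -15/2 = -7.50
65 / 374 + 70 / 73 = 30925 / 27302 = 1.13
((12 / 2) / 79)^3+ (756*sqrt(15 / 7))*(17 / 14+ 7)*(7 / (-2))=216 / 493039-3105*sqrt(105)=-31816.78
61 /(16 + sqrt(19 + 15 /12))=122 /41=2.98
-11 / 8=-1.38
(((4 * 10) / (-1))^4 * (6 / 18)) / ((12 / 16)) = 10240000 / 9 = 1137777.78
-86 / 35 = -2.46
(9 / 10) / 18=1 / 20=0.05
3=3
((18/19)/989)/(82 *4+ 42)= 9/3476335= 0.00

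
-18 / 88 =-9 / 44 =-0.20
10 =10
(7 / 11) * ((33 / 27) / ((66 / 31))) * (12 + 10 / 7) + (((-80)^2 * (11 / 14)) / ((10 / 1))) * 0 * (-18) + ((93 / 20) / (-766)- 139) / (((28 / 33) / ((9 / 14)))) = -179097578677 / 1783615680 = -100.41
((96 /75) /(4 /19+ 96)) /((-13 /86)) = -13072 /148525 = -0.09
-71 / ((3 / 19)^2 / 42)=-358834 / 3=-119611.33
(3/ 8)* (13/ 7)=39/ 56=0.70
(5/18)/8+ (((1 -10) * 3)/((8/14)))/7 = -6.72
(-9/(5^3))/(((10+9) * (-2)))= 9/4750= 0.00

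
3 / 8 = 0.38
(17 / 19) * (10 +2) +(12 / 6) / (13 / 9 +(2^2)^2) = 32370 / 2983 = 10.85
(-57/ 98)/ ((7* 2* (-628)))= 57/ 861616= 0.00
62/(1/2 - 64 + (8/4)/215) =-26660/27301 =-0.98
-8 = -8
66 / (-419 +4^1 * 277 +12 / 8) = 132 / 1381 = 0.10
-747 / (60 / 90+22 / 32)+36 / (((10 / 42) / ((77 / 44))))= -18657 / 65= -287.03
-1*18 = -18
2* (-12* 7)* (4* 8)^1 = -5376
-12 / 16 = -3 / 4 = -0.75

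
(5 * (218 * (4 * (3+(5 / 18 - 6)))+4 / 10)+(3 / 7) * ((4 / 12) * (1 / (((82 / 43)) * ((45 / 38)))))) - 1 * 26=-153595843 / 12915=-11892.83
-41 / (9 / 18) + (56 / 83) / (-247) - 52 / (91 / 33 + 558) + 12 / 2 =-28868412376 / 379371005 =-76.10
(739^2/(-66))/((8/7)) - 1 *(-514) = -3551455/528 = -6726.24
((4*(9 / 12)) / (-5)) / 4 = -3 / 20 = -0.15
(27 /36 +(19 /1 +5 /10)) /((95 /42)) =1701 /190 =8.95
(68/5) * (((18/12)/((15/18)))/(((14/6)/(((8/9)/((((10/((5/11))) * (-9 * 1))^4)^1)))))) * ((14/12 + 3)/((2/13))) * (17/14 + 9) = 2873/1711607436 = 0.00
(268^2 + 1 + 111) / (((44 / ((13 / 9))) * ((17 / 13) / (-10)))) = -30392960 / 1683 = -18058.80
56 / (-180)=-14 / 45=-0.31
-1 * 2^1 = -2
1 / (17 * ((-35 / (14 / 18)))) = -1 / 765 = -0.00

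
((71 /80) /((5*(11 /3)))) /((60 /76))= 1349 /22000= 0.06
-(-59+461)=-402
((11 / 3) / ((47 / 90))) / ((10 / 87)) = 2871 / 47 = 61.09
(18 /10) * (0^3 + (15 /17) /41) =27 /697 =0.04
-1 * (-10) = 10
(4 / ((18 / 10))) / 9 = 20 / 81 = 0.25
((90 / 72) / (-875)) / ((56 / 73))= -73 / 39200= -0.00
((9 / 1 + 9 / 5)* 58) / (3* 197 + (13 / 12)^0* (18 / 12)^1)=2088 / 1975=1.06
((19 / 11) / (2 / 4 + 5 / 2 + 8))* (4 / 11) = 76 / 1331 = 0.06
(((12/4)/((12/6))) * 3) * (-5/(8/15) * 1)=-675/16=-42.19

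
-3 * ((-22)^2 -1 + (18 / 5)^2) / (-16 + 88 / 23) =855531 / 7000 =122.22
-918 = -918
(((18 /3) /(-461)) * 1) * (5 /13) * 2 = -0.01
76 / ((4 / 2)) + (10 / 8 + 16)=221 / 4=55.25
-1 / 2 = -0.50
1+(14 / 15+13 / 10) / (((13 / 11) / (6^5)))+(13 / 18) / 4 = 68776469 / 4680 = 14695.83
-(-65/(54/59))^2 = -14707225/2916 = -5043.63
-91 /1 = -91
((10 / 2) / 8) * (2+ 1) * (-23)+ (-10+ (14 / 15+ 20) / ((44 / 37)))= -46889 / 1320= -35.52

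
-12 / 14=-0.86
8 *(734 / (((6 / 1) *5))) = 2936 / 15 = 195.73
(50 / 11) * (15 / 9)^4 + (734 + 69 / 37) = 25415507 / 32967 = 770.94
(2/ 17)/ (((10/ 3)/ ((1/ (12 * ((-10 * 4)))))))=-0.00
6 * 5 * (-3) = -90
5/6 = 0.83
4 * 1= 4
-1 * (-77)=77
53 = 53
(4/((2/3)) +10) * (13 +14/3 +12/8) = 920/3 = 306.67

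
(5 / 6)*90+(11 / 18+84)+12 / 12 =2891 / 18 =160.61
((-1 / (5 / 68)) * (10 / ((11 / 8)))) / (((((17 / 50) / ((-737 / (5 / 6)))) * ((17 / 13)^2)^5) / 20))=709364655658214400 / 2015993900449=351868.45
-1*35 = -35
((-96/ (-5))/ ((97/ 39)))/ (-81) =-416/ 4365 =-0.10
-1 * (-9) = 9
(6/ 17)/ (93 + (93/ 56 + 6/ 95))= 10640/ 2855609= 0.00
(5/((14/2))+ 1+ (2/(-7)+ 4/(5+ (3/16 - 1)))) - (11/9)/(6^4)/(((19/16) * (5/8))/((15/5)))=25767758/10826865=2.38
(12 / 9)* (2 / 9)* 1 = 8 / 27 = 0.30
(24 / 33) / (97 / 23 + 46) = 184 / 12705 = 0.01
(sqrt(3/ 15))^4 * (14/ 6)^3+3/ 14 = 6827/ 9450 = 0.72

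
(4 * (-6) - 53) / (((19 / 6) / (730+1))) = -337722 / 19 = -17774.84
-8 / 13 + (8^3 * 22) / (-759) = -13864 / 897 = -15.46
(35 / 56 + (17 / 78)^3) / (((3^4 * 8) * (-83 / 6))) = -75377 / 1063471032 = -0.00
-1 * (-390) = 390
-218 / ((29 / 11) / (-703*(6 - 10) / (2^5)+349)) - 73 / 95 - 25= -398381943 / 11020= -36150.81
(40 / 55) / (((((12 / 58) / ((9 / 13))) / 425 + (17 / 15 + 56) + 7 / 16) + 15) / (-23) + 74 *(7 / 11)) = 36284800 / 2192018623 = 0.02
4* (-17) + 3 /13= -881 /13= -67.77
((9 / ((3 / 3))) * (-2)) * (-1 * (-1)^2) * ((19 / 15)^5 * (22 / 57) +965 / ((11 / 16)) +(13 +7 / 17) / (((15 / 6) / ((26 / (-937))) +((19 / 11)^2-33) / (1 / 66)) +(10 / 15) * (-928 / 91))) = 29877815704971626444 / 1181502116128125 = 25287.99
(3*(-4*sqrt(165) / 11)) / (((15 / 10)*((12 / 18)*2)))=-6*sqrt(165) / 11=-7.01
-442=-442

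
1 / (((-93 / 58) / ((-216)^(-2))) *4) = -29 / 8678016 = -0.00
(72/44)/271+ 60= 178878/2981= 60.01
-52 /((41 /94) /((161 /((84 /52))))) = -11882.21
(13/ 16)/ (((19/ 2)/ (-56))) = -91/ 19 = -4.79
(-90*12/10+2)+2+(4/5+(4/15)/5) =-7736/75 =-103.15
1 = 1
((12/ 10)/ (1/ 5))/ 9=2/ 3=0.67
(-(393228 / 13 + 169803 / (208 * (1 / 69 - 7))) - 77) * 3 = -9085732923 / 100256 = -90625.33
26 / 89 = 0.29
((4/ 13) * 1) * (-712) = -2848/ 13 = -219.08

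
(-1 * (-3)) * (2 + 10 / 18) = 23 / 3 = 7.67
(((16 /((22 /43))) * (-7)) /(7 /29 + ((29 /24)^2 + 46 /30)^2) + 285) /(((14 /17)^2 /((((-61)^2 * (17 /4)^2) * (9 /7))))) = 1046380259567870497755 /31439489474624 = 33282355.31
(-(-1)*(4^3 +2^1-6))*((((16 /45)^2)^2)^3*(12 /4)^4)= 1125899906842624 /56751048193359375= 0.02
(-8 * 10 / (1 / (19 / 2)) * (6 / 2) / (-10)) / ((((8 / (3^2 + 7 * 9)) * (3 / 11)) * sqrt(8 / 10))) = 3762 * sqrt(5) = 8412.09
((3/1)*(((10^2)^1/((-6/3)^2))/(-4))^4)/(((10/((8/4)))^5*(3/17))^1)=2125/256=8.30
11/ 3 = 3.67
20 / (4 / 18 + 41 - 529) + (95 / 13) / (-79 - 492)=-175319 / 3258697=-0.05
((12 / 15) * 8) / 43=32 / 215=0.15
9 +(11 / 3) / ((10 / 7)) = 347 / 30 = 11.57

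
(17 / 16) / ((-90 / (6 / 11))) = -17 / 2640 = -0.01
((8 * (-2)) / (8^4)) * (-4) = 1 / 64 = 0.02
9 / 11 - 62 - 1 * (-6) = -607 / 11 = -55.18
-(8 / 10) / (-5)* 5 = 4 / 5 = 0.80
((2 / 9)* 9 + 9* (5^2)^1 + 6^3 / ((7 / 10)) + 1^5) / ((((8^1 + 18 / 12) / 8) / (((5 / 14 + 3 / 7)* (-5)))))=-1652640 / 931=-1775.12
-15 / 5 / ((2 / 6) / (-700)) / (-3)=-2100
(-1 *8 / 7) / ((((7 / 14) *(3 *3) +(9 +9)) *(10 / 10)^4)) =-16 / 315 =-0.05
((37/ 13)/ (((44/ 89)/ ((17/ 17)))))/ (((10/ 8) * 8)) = 0.58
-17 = -17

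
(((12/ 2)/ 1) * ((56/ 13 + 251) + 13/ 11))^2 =48429924624/ 20449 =2368327.28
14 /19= 0.74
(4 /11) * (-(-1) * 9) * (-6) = -216 /11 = -19.64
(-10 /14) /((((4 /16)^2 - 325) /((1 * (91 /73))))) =1040 /379527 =0.00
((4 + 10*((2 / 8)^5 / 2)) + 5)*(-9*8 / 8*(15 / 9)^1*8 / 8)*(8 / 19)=-138315 / 2432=-56.87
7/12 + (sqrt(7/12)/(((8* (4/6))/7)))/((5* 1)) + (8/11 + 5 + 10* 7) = 76.51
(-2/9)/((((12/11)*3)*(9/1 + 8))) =-11/2754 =-0.00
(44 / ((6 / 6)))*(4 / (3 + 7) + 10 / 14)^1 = 49.03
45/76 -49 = -3679/76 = -48.41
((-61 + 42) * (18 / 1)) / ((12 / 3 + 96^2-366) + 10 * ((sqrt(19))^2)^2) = -9 / 328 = -0.03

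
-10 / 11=-0.91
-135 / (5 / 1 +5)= -27 / 2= -13.50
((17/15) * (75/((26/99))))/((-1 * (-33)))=255/26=9.81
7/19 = 0.37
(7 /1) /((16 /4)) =7 /4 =1.75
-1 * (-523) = 523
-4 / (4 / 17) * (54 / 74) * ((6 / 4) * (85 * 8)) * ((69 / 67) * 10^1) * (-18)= 5814795600 / 2479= 2345621.46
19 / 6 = 3.17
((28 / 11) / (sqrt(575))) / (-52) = -7 * sqrt(23) / 16445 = -0.00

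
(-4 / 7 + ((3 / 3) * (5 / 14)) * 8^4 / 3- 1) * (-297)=-1010493 / 7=-144356.14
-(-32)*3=96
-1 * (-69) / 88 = 69 / 88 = 0.78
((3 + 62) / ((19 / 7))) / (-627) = -455 / 11913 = -0.04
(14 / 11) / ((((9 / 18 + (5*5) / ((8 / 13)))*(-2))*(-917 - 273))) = 0.00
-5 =-5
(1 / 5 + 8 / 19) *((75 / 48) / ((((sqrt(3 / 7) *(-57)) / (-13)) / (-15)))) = -19175 *sqrt(21) / 17328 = -5.07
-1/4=-0.25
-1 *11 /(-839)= 11 /839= 0.01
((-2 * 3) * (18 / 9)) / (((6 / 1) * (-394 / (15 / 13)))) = 15 / 2561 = 0.01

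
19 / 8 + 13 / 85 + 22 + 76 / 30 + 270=297.06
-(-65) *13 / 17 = 49.71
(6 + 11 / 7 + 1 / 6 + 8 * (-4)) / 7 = -1019 / 294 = -3.47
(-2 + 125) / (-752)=-123 / 752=-0.16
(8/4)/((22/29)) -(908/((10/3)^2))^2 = -45894214/6875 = -6675.52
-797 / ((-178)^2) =-797 / 31684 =-0.03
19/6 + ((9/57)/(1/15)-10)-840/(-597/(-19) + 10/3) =-923807/32262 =-28.63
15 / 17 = 0.88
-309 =-309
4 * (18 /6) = 12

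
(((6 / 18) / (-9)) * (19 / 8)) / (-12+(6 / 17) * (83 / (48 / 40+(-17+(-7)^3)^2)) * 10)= 34884323 / 4758059664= 0.01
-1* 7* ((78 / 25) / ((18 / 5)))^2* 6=-2366 / 75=-31.55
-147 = -147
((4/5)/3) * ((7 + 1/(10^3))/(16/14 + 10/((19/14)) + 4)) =931133/6240000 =0.15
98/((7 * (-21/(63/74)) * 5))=-21/185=-0.11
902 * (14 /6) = 6314 /3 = 2104.67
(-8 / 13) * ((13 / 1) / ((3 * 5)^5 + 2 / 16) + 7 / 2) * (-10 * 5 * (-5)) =-42525215000 / 78975013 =-538.46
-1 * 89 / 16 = -89 / 16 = -5.56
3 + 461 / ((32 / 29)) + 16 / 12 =40523 / 96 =422.11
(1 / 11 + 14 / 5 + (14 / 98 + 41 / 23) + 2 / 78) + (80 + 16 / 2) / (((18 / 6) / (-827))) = -8375937074 / 345345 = -24253.82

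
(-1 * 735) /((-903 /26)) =910 /43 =21.16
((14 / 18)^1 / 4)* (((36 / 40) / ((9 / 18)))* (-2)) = -7 / 10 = -0.70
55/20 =11/4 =2.75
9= 9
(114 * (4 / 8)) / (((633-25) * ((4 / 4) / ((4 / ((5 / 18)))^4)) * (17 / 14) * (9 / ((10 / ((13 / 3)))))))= 23514624 / 27625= 851.21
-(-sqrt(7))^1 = sqrt(7) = 2.65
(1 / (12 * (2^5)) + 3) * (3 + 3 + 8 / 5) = 21907 / 960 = 22.82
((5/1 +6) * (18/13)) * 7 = 1386/13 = 106.62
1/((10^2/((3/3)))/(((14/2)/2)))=0.04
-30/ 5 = -6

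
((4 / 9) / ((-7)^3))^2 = 16 / 9529569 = 0.00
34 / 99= 0.34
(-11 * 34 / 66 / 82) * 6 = -17 / 41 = -0.41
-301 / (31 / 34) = -10234 / 31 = -330.13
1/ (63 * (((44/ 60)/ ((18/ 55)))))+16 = 13558/ 847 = 16.01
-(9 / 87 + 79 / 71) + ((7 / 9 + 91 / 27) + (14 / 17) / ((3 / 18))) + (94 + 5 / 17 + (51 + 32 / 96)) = 145070549 / 945081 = 153.50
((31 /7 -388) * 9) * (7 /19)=-24165 /19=-1271.84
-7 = -7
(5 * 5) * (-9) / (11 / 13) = -2925 / 11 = -265.91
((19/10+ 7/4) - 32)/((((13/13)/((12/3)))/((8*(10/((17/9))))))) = -81648/17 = -4802.82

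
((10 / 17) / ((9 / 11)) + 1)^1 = 263 / 153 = 1.72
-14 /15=-0.93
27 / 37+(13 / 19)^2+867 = 11596519 / 13357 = 868.20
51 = 51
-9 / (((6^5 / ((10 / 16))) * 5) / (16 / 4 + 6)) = -5 / 3456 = -0.00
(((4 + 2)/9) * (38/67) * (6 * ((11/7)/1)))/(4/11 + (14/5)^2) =57475/132258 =0.43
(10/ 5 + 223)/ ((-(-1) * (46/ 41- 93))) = -2.45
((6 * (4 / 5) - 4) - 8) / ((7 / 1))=-36 / 35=-1.03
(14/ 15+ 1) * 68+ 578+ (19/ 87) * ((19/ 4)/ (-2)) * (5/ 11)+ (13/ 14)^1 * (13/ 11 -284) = 119674693/ 267960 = 446.61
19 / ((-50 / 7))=-133 / 50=-2.66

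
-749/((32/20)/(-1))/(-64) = -3745/512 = -7.31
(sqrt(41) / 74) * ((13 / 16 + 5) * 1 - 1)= 77 * sqrt(41) / 1184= 0.42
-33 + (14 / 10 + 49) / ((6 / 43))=1641 / 5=328.20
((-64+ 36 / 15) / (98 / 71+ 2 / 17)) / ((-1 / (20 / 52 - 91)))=-54741071 / 14690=-3726.42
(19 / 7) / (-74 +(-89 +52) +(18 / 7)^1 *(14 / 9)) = -19 / 749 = -0.03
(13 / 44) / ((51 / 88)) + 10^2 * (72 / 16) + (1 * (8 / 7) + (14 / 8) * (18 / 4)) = 1312411 / 2856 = 459.53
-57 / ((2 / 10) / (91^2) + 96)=-2360085 / 3974881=-0.59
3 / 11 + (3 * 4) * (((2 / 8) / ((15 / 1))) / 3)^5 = 47239200011 / 173210400000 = 0.27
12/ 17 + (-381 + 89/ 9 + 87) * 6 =-86902/ 51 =-1703.96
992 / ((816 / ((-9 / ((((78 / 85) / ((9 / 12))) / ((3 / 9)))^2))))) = -0.81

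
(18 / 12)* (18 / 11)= 27 / 11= 2.45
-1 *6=-6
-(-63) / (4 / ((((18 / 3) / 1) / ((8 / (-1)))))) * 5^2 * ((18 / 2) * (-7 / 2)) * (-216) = -8037225 / 4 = -2009306.25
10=10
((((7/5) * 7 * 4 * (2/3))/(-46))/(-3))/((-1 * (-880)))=49/227700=0.00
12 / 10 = 6 / 5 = 1.20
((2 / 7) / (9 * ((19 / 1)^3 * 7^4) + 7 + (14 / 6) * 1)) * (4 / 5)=24 / 15562694735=0.00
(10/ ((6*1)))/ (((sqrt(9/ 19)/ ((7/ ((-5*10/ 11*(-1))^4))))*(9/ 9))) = 0.04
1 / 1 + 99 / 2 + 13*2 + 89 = 331 / 2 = 165.50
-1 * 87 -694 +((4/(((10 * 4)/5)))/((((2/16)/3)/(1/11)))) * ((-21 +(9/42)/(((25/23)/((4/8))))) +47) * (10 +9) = -462092/1925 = -240.05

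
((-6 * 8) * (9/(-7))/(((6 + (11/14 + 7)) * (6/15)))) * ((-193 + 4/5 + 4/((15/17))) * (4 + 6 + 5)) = -6080400/193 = -31504.66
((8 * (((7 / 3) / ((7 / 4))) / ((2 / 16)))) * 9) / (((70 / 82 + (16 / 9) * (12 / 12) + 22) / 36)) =10202112 / 9089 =1122.47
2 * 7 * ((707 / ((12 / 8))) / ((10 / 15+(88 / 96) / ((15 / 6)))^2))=5938800 / 961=6179.81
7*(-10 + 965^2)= 6518505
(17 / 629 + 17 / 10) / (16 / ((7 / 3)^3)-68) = -219177 / 8470040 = -0.03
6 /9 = 2 /3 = 0.67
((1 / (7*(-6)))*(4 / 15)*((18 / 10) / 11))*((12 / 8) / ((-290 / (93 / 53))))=279 / 29587250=0.00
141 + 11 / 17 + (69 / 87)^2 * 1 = 2034121 / 14297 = 142.28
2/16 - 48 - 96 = -1151/8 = -143.88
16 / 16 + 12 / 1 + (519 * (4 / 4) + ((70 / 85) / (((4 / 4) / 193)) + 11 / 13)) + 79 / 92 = 14082879 / 20332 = 692.65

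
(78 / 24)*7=22.75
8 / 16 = 1 / 2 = 0.50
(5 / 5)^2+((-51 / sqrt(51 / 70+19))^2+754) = 886.84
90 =90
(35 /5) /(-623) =-1 /89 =-0.01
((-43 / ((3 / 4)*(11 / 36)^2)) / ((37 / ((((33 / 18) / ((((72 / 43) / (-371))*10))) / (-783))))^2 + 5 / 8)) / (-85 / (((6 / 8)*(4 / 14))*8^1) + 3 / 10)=1815382552467456 / 74108207131478451653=0.00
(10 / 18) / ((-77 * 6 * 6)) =-5 / 24948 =-0.00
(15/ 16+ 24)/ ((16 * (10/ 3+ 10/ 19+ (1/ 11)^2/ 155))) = 0.40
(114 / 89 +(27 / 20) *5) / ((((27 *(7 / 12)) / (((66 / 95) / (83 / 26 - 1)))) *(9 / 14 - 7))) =-1090232 / 42892215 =-0.03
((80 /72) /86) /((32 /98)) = 245 /6192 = 0.04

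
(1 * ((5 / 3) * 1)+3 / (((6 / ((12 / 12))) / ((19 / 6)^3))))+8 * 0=7579 / 432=17.54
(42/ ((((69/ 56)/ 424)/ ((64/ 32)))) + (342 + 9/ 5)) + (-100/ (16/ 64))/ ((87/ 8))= 292273639/ 10005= 29212.76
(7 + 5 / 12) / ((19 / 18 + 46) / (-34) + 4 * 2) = 4539 / 4049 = 1.12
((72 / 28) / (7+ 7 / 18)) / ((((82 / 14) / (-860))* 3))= -92880 / 5453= -17.03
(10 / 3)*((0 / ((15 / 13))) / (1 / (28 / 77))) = 0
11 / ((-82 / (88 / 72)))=-121 / 738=-0.16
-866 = -866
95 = 95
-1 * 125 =-125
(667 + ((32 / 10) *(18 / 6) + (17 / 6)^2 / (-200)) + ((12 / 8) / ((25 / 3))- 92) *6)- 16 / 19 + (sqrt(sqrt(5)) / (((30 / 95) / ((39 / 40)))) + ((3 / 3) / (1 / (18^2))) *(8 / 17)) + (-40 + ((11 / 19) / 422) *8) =247 *5^(1 / 4) / 80 + 116433341671 / 490701600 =241.90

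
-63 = -63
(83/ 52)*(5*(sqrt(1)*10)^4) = 1037500/ 13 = 79807.69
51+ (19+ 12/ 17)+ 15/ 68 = 4823/ 68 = 70.93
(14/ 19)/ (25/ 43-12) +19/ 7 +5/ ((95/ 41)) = 313954/ 65303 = 4.81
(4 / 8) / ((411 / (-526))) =-263 / 411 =-0.64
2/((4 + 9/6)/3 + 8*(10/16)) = 12/41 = 0.29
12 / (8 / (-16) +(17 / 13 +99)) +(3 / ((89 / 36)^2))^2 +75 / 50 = 1.86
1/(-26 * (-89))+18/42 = 6949/16198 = 0.43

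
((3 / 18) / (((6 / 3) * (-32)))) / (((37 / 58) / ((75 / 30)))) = -145 / 14208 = -0.01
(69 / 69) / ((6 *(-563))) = -1 / 3378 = -0.00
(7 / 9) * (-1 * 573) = -1337 / 3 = -445.67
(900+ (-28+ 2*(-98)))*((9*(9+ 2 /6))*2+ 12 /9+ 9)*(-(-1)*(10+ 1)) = 3978260 /3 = 1326086.67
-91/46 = -1.98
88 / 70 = 44 / 35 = 1.26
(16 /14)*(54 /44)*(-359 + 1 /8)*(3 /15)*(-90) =63423 /7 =9060.43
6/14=3/7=0.43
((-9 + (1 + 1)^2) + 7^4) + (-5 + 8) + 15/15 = 2400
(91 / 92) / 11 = 91 / 1012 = 0.09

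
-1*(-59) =59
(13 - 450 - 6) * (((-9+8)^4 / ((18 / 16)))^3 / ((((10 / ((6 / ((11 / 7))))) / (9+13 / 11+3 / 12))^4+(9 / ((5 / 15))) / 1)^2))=-23184727779576133028361936121357824 / 54338941807967256923551343019959449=-0.43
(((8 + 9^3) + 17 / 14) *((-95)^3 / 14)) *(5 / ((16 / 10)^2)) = -1107621328125 / 12544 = -88298894.14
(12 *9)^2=11664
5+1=6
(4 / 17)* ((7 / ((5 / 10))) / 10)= 28 / 85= 0.33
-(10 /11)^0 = -1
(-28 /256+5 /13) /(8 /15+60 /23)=79005 /901888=0.09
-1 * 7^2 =-49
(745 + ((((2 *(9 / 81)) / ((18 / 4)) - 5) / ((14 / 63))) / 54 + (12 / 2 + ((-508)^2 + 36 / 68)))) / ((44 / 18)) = 4276660991 / 40392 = 105878.91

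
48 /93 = 16 /31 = 0.52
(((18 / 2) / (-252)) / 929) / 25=-1 / 650300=-0.00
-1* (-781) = 781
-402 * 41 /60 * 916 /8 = -629063 /20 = -31453.15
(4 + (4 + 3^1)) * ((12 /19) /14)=66 /133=0.50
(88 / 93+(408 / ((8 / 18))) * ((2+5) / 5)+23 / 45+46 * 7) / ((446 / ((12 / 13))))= 4488154 / 1348035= 3.33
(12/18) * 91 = 182/3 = 60.67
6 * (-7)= -42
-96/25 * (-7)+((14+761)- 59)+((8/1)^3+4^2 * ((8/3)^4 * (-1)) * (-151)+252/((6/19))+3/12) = 1006223953/8100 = 124225.18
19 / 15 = 1.27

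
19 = 19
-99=-99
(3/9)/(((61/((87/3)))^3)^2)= 0.00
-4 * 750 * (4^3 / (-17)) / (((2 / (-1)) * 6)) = -16000 / 17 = -941.18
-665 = -665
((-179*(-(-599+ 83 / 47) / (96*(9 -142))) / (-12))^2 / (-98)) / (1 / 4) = -128805621025 / 6482073765888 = -0.02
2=2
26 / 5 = 5.20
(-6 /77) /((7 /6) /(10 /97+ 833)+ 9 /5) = -14545980 /336273553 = -0.04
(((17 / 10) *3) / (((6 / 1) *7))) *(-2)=-17 / 70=-0.24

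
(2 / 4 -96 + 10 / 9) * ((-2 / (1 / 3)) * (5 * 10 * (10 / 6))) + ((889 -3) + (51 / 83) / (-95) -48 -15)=3407557486 / 70965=48017.44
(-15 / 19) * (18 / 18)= -15 / 19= -0.79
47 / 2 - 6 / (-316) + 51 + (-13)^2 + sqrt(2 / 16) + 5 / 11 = sqrt(2) / 4 + 212013 / 869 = 244.33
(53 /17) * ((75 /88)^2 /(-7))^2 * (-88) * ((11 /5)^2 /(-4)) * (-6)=-201234375 /9382912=-21.45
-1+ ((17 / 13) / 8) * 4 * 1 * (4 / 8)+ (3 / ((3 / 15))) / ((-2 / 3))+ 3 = -1049 / 52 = -20.17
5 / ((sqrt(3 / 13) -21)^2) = 845 / (273 -sqrt(39))^2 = 0.01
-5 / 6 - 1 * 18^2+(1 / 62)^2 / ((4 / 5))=-14983897 / 46128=-324.83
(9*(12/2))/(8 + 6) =27/7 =3.86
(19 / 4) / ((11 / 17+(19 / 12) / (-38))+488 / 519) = 335274 / 109099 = 3.07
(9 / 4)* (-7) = -63 / 4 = -15.75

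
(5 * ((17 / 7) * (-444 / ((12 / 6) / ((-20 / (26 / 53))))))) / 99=3333700 / 3003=1110.12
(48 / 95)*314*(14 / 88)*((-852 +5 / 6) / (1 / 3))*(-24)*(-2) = -3232853568 / 1045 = -3093639.78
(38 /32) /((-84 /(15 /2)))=-0.11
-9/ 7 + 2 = 5/ 7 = 0.71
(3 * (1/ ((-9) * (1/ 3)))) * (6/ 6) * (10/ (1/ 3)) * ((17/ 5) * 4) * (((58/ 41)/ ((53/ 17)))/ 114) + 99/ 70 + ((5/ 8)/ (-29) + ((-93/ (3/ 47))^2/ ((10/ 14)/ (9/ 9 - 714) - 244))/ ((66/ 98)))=-174052346618764737709/ 13472943101836680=-12918.66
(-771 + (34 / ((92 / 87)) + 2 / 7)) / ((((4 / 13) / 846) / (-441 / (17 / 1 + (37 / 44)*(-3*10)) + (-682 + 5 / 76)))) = 11303370466322805 / 8858864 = 1275939044.37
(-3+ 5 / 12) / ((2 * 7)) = -31 / 168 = -0.18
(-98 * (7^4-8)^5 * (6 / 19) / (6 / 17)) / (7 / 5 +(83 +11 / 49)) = -32029825639319477926810 / 393927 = -81309038576486196.50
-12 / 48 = -1 / 4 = -0.25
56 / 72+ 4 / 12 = 1.11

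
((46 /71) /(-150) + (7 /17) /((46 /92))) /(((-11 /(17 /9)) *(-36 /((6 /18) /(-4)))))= -0.00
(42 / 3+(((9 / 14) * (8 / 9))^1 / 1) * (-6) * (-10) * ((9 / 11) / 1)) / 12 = 1619 / 462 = 3.50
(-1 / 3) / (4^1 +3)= -1 / 21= -0.05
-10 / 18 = -0.56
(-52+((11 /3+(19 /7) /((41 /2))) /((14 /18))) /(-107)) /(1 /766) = -8569922974 /214963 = -39866.97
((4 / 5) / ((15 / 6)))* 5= 8 / 5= 1.60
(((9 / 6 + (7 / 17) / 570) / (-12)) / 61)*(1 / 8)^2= -7271 / 226978560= -0.00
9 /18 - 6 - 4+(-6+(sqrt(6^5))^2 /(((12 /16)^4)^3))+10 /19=20399850253 /83106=245467.84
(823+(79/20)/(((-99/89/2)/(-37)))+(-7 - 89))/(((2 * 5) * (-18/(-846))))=46054219/9900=4651.94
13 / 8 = 1.62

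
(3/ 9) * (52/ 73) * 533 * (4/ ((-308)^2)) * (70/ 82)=845/ 185493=0.00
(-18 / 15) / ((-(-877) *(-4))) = 3 / 8770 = 0.00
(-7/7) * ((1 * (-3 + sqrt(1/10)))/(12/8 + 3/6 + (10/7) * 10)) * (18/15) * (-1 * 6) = -126/95 + 21 * sqrt(10)/475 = -1.19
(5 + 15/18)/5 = 7/6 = 1.17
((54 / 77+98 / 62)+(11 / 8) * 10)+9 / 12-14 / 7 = 70569 / 4774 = 14.78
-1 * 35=-35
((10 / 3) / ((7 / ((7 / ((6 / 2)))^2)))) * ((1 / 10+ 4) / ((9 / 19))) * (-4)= -21812 / 243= -89.76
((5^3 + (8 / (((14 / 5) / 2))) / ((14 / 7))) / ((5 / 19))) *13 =44213 / 7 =6316.14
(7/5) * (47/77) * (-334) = -285.42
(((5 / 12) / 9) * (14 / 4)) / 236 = 35 / 50976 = 0.00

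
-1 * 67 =-67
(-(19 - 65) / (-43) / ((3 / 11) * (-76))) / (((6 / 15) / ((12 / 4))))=1265 / 3268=0.39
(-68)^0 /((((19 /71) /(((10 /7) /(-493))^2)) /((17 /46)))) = 3550 /306141661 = 0.00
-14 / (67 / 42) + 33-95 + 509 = 29361 / 67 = 438.22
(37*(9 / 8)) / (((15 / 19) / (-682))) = -35958.45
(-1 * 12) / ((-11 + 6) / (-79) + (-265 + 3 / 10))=9480 / 209063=0.05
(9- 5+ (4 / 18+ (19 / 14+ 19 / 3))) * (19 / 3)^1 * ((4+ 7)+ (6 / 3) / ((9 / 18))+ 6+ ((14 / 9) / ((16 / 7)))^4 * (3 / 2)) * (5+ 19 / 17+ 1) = 188314432182745 / 16446799872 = 11449.91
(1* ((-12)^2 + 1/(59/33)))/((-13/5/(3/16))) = -127935/12272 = -10.42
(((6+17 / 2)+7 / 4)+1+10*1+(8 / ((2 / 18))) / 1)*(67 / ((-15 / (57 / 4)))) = -505381 / 80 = -6317.26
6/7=0.86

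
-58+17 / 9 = -505 / 9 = -56.11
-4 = -4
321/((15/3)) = 321/5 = 64.20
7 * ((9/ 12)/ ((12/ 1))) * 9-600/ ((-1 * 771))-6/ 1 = -5281/ 4112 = -1.28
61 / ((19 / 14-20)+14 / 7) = -854 / 233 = -3.67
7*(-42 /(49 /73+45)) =-10731 /1667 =-6.44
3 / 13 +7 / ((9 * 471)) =12808 / 55107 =0.23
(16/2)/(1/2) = 16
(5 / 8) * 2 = 5 / 4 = 1.25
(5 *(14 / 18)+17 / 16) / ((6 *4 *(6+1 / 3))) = 713 / 21888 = 0.03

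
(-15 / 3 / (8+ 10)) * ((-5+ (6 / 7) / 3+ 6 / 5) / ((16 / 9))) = 0.55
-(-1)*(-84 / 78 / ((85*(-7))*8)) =0.00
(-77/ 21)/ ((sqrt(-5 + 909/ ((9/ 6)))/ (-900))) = 3300*sqrt(601)/ 601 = 134.61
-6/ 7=-0.86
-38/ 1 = -38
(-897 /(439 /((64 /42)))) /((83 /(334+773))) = -10591776 /255059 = -41.53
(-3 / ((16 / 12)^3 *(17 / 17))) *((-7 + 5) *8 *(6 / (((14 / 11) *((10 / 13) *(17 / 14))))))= 34749 / 340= 102.20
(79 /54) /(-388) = -79 /20952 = -0.00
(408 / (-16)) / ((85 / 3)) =-9 / 10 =-0.90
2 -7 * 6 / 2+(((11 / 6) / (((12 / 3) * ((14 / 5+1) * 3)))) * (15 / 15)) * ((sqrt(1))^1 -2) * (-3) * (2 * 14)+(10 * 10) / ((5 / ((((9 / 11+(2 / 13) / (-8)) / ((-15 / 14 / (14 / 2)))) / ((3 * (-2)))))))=86885 / 48906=1.78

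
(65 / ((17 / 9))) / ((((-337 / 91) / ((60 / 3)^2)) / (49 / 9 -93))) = 1864408000 / 5729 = 325433.41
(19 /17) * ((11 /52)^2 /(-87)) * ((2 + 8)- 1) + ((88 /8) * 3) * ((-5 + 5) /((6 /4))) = -6897 /1333072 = -0.01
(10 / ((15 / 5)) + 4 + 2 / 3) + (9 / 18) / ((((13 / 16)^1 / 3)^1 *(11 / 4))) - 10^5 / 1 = -14298760 / 143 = -99991.33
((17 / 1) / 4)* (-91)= -1547 / 4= -386.75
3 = 3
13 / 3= 4.33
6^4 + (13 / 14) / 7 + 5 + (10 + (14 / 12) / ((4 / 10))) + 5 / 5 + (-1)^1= 772661 / 588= 1314.05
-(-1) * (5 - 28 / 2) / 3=-3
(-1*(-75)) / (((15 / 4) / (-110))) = -2200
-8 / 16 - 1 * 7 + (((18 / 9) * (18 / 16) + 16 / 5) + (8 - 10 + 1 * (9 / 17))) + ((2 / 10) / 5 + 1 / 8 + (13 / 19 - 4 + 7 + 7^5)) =1085753429 / 64600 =16807.33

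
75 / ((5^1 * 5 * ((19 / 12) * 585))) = 4 / 1235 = 0.00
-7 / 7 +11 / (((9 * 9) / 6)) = -5 / 27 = -0.19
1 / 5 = 0.20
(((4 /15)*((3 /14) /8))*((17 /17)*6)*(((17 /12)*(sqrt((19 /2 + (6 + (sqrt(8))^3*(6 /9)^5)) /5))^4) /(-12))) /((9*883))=-1000335097 /157672167408000 - 8432*sqrt(2) /5069192625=-0.00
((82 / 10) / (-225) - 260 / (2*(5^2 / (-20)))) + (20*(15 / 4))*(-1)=32584 / 1125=28.96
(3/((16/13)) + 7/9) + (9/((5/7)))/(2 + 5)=3611/720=5.02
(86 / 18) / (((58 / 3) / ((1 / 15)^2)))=43 / 39150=0.00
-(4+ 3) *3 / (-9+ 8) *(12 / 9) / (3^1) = 28 / 3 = 9.33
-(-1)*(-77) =-77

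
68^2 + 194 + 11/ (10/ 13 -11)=640651/ 133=4816.92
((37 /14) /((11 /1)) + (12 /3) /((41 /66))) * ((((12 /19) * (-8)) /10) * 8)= -8097216 /299915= -27.00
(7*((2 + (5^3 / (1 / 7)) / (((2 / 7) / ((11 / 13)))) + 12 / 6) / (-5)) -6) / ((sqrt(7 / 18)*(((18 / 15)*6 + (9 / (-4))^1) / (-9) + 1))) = -315422*sqrt(14) / 91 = -12969.24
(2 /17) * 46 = 5.41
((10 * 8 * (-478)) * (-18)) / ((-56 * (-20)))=4302 / 7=614.57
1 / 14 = 0.07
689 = 689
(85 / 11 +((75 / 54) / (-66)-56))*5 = -286865 / 1188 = -241.47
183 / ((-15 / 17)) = -1037 / 5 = -207.40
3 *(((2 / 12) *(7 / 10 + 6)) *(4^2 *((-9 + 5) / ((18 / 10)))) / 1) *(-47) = 50384 / 9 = 5598.22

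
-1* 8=-8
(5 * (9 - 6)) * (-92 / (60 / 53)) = -1219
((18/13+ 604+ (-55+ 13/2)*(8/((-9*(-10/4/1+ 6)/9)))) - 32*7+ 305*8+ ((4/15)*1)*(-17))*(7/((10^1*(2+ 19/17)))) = 33968737/51675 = 657.35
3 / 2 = 1.50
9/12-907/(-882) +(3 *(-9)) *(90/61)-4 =-4525579/107604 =-42.06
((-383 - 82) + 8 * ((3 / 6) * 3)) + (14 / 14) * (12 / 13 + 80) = -4837 / 13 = -372.08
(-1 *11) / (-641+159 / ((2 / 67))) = -22 / 9371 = -0.00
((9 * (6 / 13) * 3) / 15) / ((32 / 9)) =243 / 1040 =0.23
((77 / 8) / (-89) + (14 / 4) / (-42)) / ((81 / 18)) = -409 / 9612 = -0.04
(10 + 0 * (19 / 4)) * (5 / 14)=25 / 7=3.57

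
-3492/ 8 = -873/ 2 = -436.50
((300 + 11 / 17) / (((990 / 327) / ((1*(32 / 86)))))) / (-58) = -0.64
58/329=0.18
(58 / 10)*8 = 232 / 5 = 46.40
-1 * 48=-48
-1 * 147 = -147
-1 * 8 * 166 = -1328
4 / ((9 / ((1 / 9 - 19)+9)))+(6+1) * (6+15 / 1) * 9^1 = 106807 / 81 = 1318.60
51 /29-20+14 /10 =-16.84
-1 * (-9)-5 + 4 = 8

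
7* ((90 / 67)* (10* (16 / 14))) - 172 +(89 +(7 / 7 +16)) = 2778 / 67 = 41.46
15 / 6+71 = 73.50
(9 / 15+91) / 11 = 458 / 55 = 8.33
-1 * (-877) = 877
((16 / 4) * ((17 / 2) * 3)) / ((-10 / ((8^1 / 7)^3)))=-26112 / 1715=-15.23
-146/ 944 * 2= -73/ 236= -0.31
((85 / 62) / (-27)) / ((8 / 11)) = -935 / 13392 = -0.07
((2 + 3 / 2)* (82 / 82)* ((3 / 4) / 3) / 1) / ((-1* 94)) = -7 / 752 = -0.01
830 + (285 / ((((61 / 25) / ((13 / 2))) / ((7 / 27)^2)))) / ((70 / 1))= 49255585 / 59292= 830.73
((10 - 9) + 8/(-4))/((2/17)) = -17/2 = -8.50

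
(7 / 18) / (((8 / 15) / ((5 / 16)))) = 175 / 768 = 0.23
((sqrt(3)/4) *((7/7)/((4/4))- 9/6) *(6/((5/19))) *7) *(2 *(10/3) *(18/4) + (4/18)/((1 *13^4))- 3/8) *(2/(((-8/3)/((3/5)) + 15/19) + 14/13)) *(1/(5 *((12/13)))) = 13995129953 *sqrt(3)/140878400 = 172.07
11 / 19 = 0.58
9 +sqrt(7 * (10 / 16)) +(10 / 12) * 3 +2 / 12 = sqrt(70) / 4 +35 / 3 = 13.76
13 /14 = 0.93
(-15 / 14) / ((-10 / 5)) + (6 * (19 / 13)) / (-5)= -2217 / 1820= -1.22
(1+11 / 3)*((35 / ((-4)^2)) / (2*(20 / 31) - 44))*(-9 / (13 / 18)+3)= 311395 / 137696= 2.26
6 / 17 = 0.35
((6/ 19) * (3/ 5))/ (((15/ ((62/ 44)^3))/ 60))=268119/ 126445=2.12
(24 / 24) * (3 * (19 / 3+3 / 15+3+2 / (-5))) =137 / 5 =27.40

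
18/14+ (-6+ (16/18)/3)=-835/189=-4.42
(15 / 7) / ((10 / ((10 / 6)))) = 5 / 14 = 0.36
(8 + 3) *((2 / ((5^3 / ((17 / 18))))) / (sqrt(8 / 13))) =187 *sqrt(26) / 4500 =0.21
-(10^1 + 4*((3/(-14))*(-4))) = -94/7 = -13.43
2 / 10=1 / 5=0.20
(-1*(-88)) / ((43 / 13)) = 1144 / 43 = 26.60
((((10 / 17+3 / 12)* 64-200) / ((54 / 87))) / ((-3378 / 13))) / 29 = 8086 / 258417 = 0.03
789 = 789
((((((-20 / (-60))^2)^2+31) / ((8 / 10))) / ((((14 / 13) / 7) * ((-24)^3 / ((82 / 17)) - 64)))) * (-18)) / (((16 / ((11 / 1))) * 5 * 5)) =920491 / 21623040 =0.04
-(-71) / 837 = 71 / 837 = 0.08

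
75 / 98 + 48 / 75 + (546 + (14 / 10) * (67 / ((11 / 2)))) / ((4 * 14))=308843 / 26950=11.46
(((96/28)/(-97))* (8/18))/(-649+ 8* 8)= 32/1191645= 0.00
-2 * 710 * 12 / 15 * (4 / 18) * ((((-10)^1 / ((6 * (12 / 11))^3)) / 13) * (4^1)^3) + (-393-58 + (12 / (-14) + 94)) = -187198685 / 597051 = -313.54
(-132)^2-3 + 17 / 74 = 1289171 / 74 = 17421.23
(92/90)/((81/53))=2438/3645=0.67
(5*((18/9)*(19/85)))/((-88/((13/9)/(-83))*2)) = 247/1117512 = 0.00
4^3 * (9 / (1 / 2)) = 1152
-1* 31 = -31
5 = 5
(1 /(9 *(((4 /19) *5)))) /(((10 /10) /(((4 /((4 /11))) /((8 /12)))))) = 1.74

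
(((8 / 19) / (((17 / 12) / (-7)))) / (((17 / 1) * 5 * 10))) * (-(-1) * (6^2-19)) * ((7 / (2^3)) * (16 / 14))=-336 / 8075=-0.04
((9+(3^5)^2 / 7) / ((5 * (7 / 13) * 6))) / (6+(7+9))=64038 / 2695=23.76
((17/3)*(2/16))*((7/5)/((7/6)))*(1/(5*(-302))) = -17/30200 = -0.00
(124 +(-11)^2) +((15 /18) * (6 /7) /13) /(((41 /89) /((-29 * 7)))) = 117680 /533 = 220.79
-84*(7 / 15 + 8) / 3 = -237.07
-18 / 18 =-1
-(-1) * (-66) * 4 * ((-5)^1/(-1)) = -1320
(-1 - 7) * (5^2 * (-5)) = 1000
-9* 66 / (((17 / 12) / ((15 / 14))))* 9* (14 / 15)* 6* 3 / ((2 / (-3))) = 1732104 / 17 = 101888.47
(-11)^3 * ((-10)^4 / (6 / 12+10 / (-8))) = 17746666.67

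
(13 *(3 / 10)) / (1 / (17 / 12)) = 221 / 40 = 5.52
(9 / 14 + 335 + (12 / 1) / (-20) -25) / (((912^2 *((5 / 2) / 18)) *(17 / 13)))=0.00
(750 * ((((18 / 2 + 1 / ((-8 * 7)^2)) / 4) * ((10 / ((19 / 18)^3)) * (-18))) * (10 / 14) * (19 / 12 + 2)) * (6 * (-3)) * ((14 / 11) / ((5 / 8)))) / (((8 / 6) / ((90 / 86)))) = 140624270859375 / 7394002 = 19018695.27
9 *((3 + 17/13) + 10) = 1674/13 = 128.77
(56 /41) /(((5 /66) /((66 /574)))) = 17424 /8405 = 2.07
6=6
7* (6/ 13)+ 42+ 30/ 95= 11250/ 247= 45.55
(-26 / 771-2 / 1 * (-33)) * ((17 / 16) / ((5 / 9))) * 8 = 259386 / 257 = 1009.28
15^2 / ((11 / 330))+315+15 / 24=56525 / 8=7065.62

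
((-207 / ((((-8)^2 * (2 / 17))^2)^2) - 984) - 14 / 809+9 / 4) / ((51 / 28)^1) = -1492531463474513 / 2768844619776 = -539.04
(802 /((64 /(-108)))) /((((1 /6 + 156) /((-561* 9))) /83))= 13611715227 /3748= 3631727.65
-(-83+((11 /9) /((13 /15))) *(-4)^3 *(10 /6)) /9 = 27311 /1053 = 25.94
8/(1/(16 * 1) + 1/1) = 128/17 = 7.53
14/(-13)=-14/13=-1.08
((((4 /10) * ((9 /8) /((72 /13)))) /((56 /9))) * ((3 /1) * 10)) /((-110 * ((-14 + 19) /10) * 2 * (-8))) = 0.00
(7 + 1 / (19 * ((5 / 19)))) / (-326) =-18 / 815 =-0.02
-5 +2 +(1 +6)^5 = 16804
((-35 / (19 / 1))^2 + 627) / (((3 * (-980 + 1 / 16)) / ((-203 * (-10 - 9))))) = -827.07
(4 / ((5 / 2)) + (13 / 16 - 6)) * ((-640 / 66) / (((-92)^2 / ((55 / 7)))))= 205 / 6348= 0.03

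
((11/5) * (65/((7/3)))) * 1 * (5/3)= 715/7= 102.14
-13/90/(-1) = 13/90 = 0.14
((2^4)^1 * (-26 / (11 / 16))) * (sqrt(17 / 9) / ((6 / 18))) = -6656 * sqrt(17) / 11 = -2494.85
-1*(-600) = 600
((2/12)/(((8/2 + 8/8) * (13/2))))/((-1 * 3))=-1/585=-0.00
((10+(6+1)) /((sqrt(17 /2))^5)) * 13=1.05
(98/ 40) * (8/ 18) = 49/ 45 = 1.09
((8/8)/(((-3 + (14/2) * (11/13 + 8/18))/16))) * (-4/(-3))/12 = 104/353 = 0.29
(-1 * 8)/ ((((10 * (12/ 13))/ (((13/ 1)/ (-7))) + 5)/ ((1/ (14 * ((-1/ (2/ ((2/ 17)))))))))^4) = -68130645548641/ 3001250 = -22700756.53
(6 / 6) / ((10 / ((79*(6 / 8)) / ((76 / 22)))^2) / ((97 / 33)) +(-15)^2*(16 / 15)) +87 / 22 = 208794286131 / 52742985680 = 3.96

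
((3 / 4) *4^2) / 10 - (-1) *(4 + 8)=66 / 5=13.20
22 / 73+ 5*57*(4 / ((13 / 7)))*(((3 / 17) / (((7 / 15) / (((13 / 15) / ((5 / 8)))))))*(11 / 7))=4396634 / 8687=506.12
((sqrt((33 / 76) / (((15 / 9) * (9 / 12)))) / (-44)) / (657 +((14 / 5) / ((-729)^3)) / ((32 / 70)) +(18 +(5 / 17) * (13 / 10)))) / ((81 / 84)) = -13660159464 * sqrt(3135) / 37186687358760775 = -0.00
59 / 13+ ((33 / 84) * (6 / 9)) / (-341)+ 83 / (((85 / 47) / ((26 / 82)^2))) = 22133069519 / 2418471510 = 9.15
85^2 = 7225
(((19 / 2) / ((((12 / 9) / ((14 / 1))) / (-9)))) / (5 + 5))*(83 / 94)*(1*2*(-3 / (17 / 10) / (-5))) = -894159 / 15980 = -55.95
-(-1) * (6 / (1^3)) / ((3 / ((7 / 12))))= 7 / 6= 1.17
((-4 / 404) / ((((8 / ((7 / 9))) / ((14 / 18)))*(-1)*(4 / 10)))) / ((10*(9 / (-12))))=-49 / 196344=-0.00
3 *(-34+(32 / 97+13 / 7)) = -64803 / 679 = -95.44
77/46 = 1.67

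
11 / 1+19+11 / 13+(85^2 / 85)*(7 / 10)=2349 / 26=90.35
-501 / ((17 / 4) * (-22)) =1002 / 187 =5.36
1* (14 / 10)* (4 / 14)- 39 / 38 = -119 / 190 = -0.63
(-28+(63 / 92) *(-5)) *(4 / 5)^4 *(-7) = 1295168 / 14375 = 90.10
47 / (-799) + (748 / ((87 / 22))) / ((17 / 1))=16369 / 1479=11.07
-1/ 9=-0.11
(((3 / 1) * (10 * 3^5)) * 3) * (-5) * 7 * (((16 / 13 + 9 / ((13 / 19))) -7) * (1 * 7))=-514382400 / 13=-39567876.92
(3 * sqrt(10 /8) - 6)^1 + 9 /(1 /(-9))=-87 + 3 * sqrt(5) /2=-83.65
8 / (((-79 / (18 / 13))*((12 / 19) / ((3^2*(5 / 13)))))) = -10260 / 13351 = -0.77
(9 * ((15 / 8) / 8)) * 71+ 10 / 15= 28883 / 192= 150.43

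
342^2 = 116964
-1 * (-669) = 669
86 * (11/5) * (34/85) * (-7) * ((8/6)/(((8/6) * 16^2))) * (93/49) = -43989/11200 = -3.93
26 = 26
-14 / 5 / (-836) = 7 / 2090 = 0.00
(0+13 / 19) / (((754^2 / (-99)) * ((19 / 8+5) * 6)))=-33 / 12255893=-0.00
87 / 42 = 29 / 14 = 2.07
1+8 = 9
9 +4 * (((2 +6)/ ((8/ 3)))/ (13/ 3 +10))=9.84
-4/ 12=-1/ 3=-0.33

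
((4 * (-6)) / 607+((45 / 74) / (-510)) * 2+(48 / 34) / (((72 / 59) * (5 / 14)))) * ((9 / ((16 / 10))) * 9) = 988795971 / 6108848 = 161.86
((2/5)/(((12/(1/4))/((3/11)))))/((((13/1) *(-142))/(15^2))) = -45/162448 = -0.00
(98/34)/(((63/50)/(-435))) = -50750/51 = -995.10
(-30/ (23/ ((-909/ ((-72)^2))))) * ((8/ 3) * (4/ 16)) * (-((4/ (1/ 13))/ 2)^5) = -375005930/ 207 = -1811622.85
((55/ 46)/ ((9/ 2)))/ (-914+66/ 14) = -77/ 263511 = -0.00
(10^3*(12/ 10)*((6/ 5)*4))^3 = 191102976000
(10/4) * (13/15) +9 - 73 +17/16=-2917/48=-60.77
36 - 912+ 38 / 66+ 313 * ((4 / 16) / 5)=-567451 / 660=-859.77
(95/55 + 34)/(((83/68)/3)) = 87.81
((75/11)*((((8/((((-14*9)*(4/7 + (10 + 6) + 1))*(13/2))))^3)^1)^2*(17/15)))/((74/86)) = 958136320/3615265929230194821830821287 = 0.00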